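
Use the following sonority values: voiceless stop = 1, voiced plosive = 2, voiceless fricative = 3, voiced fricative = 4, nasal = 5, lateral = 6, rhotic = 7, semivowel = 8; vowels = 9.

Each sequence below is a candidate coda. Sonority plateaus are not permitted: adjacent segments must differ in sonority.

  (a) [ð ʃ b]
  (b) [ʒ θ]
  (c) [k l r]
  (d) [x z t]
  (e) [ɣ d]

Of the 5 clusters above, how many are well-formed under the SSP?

(a) [ð ʃ b]: profile 4-3-2 — obeys.
(b) [ʒ θ]: profile 4-3 — obeys.
(c) [k l r]: profile 1-6-7 — violates.
(d) [x z t]: profile 3-4-1 — violates.
(e) [ɣ d]: profile 4-2 — obeys.

3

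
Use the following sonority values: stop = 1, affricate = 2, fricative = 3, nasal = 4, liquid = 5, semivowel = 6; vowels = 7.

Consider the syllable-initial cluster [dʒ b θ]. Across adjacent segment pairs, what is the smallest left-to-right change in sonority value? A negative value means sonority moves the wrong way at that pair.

/dʒ/: affricate = 2.
/b/: stop = 1.
/θ/: fricative = 3.
/dʒ/→/b/: change -1.
/b/→/θ/: change +2.
Minimum = -1.

-1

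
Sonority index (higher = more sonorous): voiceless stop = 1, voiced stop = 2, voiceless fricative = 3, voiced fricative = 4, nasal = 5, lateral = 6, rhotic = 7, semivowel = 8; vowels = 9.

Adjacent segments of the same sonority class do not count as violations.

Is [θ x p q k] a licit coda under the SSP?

/θ/ is a voiceless fricative (sonority 3).
/x/ is a voiceless fricative (sonority 3).
/p/ is a voiceless stop (sonority 1).
/q/ is a voiceless stop (sonority 1).
/k/ is a voiceless stop (sonority 1).
The profile 3-3-1-1-1 is non-increasing (plateaus allowed), so the coda satisfies the SSP.

yes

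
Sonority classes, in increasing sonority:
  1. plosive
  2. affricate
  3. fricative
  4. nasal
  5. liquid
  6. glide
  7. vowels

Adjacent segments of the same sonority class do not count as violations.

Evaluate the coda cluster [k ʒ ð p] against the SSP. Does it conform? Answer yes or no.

no

/k/: plosive = 1.
/ʒ/: fricative = 3.
/ð/: fricative = 3.
/p/: plosive = 1.
The profile is 1-3-3-1. Between /k/ (1) and /ʒ/ (3) sonority does not fall, so the cluster violates the SSP.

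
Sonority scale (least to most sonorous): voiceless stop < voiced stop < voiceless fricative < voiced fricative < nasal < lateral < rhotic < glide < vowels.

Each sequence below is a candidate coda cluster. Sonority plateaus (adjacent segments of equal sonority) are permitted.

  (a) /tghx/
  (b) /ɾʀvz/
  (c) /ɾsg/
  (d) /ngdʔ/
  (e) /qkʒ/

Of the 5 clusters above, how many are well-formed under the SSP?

3

(a) /tghx/: profile 1-2-3-3 — violates.
(b) /ɾʀvz/: profile 7-7-4-4 — obeys.
(c) /ɾsg/: profile 7-3-2 — obeys.
(d) /ngdʔ/: profile 5-2-2-1 — obeys.
(e) /qkʒ/: profile 1-1-4 — violates.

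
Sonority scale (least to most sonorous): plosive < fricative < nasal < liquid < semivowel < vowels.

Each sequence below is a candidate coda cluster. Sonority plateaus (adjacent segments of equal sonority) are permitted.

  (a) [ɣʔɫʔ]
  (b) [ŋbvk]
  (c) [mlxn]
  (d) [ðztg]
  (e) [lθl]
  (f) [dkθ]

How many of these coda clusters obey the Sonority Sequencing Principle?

1

(a) 2-1-4-1 → violates
(b) 3-1-2-1 → violates
(c) 3-4-2-3 → violates
(d) 2-2-1-1 → obeys
(e) 4-2-4 → violates
(f) 1-1-2 → violates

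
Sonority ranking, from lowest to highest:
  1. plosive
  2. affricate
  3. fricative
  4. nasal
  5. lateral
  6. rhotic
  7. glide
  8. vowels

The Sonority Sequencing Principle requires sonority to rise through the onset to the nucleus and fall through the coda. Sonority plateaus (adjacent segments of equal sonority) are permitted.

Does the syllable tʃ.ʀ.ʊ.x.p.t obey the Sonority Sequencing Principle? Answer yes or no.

Onset: /tʃ/ is an affricate (sonority 2), /ʀ/ is a rhotic (sonority 6); then the nucleus /ʊ/ (sonority 8).
Onset profile 2-6-8 — rises to the nucleus.
Coda: /x/ is a fricative (sonority 3), /p/ is a plosive (sonority 1), /t/ is a plosive (sonority 1).
Coda profile 8-3-1-1 — falls from the nucleus.

yes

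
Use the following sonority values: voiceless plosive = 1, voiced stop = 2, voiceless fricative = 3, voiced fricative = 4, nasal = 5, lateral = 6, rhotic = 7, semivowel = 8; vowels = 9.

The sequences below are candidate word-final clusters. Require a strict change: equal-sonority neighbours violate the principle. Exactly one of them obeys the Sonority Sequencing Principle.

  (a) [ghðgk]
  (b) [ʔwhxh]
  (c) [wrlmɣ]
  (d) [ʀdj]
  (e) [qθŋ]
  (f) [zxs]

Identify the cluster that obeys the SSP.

c

(a) [ghðgk]: profile 2-3-4-2-1 — violates.
(b) [ʔwhxh]: profile 1-8-3-3-3 — violates.
(c) [wrlmɣ]: profile 8-7-6-5-4 — obeys.
(d) [ʀdj]: profile 7-2-8 — violates.
(e) [qθŋ]: profile 1-3-5 — violates.
(f) [zxs]: profile 4-3-3 — violates.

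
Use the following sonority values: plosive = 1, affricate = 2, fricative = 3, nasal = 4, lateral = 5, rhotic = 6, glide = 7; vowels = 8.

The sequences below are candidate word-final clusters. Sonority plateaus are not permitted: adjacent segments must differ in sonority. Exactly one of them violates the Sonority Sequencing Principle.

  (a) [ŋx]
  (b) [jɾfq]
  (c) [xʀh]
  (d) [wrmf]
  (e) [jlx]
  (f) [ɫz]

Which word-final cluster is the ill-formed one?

c

(a) sonority 4-3: well-formed.
(b) sonority 7-6-3-1: well-formed.
(c) sonority 3-6-3: ill-formed.
(d) sonority 7-6-4-3: well-formed.
(e) sonority 7-5-3: well-formed.
(f) sonority 5-3: well-formed.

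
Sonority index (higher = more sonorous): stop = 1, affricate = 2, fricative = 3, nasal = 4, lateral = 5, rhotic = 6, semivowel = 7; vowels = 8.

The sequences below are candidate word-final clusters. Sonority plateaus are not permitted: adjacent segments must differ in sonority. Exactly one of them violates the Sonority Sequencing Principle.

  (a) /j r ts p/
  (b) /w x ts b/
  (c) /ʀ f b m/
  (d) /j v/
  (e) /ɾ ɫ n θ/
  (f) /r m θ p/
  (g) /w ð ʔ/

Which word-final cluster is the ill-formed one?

c

(a) 7-6-2-1 → obeys
(b) 7-3-2-1 → obeys
(c) 6-3-1-4 → violates
(d) 7-3 → obeys
(e) 6-5-4-3 → obeys
(f) 6-4-3-1 → obeys
(g) 7-3-1 → obeys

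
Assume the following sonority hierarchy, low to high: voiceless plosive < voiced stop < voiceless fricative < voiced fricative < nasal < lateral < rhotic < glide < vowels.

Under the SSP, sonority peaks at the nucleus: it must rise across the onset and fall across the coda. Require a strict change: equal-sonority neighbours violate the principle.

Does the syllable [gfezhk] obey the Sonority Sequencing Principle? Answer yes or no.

Onset: /g/ is a voiced stop (sonority 2), /f/ is a voiceless fricative (sonority 3); then the nucleus /e/ (sonority 9).
Onset profile 2-3-9 — rises to the nucleus.
Coda: /z/ is a voiced fricative (sonority 4), /h/ is a voiceless fricative (sonority 3), /k/ is a voiceless plosive (sonority 1).
Coda profile 9-4-3-1 — falls from the nucleus.

yes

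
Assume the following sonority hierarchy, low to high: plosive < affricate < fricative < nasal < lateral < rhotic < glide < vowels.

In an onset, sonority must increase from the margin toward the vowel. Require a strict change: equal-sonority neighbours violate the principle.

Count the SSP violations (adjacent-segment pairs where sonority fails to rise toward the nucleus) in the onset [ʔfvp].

2

/ʔ/ is a plosive (sonority 1).
/f/ is a fricative (sonority 3).
/v/ is a fricative (sonority 3).
/p/ is a plosive (sonority 1).
/ʔ/→/f/: 1→3 (rises) — ok.
/f/→/v/: 3→3 (plateau) — violation.
/v/→/p/: 3→1 (does not rise) — violation.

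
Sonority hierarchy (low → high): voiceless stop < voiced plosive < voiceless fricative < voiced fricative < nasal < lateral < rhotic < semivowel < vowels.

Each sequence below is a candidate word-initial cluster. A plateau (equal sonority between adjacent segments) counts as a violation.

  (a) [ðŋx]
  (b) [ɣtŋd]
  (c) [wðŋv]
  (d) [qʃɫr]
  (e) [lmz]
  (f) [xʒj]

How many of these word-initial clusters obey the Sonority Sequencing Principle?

(a) sonority 4-5-3: ill-formed.
(b) sonority 4-1-5-2: ill-formed.
(c) sonority 8-4-5-4: ill-formed.
(d) sonority 1-3-6-7: well-formed.
(e) sonority 6-5-4: ill-formed.
(f) sonority 3-4-8: well-formed.

2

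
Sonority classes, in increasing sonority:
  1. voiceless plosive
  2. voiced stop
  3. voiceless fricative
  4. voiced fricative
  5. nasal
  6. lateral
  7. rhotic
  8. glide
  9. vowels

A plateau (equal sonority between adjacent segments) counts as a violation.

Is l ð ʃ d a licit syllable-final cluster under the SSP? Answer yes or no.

yes

/l/ is a lateral (sonority 6).
/ð/ is a voiced fricative (sonority 4).
/ʃ/ is a voiceless fricative (sonority 3).
/d/ is a voiced stop (sonority 2).
The profile 6-4-3-2 strictly falls, so the syllable-final cluster satisfies the SSP.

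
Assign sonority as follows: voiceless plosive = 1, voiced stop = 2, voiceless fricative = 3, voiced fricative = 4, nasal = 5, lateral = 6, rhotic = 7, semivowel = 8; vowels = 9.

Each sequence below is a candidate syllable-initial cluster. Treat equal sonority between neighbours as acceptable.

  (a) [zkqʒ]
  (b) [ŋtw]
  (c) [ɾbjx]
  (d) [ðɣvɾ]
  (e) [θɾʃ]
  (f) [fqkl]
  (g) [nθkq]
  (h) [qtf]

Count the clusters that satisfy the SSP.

(a) [zkqʒ]: profile 4-1-1-4 — violates.
(b) [ŋtw]: profile 5-1-8 — violates.
(c) [ɾbjx]: profile 7-2-8-3 — violates.
(d) [ðɣvɾ]: profile 4-4-4-7 — obeys.
(e) [θɾʃ]: profile 3-7-3 — violates.
(f) [fqkl]: profile 3-1-1-6 — violates.
(g) [nθkq]: profile 5-3-1-1 — violates.
(h) [qtf]: profile 1-1-3 — obeys.

2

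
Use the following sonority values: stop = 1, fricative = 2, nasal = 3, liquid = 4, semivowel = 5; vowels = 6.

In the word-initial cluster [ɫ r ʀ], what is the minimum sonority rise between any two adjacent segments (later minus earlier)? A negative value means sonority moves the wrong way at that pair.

/ɫ/ — liquid, sonority 4.
/r/ — liquid, sonority 4.
/ʀ/ — liquid, sonority 4.
/ɫ/→/r/: change +0.
/r/→/ʀ/: change +0.
Minimum = 0.

0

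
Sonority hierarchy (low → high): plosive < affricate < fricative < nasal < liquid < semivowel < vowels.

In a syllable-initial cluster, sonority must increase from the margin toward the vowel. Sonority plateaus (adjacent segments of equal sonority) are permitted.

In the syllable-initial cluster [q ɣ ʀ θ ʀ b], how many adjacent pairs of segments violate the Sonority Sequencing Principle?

/q/ is a plosive (sonority 1).
/ɣ/ is a fricative (sonority 3).
/ʀ/ is a liquid (sonority 5).
/θ/ is a fricative (sonority 3).
/ʀ/ is a liquid (sonority 5).
/b/ is a plosive (sonority 1).
/q/→/ɣ/: 1→3 (rises) — ok.
/ɣ/→/ʀ/: 3→5 (rises) — ok.
/ʀ/→/θ/: 5→3 (does not rise) — violation.
/θ/→/ʀ/: 3→5 (rises) — ok.
/ʀ/→/b/: 5→1 (does not rise) — violation.

2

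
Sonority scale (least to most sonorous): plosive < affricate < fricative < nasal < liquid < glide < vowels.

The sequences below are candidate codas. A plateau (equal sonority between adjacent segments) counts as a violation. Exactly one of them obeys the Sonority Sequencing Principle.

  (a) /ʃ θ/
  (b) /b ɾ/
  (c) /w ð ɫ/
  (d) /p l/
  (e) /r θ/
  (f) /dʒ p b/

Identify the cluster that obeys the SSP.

(a) /ʃ θ/: profile 3-3 — violates.
(b) /b ɾ/: profile 1-5 — violates.
(c) /w ð ɫ/: profile 6-3-5 — violates.
(d) /p l/: profile 1-5 — violates.
(e) /r θ/: profile 5-3 — obeys.
(f) /dʒ p b/: profile 2-1-1 — violates.

e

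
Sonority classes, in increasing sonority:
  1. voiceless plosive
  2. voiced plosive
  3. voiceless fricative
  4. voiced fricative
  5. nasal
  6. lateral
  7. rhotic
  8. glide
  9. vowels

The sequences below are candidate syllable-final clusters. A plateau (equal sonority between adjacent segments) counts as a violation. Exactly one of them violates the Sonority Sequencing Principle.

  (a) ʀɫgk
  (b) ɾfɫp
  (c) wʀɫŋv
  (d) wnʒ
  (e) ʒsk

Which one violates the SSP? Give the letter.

b

(a) sonority 7-6-2-1: well-formed.
(b) sonority 7-3-6-1: ill-formed.
(c) sonority 8-7-6-5-4: well-formed.
(d) sonority 8-5-4: well-formed.
(e) sonority 4-3-1: well-formed.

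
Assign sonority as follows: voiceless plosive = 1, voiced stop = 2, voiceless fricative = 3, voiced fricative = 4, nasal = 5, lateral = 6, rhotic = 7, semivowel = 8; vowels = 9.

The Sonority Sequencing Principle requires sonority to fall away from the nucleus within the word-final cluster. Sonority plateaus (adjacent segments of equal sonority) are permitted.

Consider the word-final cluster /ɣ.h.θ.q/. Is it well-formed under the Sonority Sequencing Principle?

yes

/ɣ/ — voiced fricative, sonority 4.
/h/ — voiceless fricative, sonority 3.
/θ/ — voiceless fricative, sonority 3.
/q/ — voiceless plosive, sonority 1.
The profile 4-3-3-1 is non-increasing (plateaus allowed), so the word-final cluster satisfies the SSP.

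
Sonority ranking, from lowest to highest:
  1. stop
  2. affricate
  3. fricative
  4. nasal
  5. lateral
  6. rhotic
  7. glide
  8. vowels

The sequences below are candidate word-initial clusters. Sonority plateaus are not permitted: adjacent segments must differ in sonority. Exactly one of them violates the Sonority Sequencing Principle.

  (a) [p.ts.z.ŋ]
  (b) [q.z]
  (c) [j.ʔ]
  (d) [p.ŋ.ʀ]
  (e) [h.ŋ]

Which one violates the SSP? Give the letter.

c

(a) [p.ts.z.ŋ]: profile 1-2-3-4 — obeys.
(b) [q.z]: profile 1-3 — obeys.
(c) [j.ʔ]: profile 7-1 — violates.
(d) [p.ŋ.ʀ]: profile 1-4-6 — obeys.
(e) [h.ŋ]: profile 3-4 — obeys.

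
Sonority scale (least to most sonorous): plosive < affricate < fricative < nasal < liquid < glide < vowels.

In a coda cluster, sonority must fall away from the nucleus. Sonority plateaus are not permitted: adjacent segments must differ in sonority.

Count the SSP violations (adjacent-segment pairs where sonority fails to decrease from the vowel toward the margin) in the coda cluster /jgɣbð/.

2

/j/ is a glide (sonority 6).
/g/ is a plosive (sonority 1).
/ɣ/ is a fricative (sonority 3).
/b/ is a plosive (sonority 1).
/ð/ is a fricative (sonority 3).
/j/→/g/: 6→1 (falls) — ok.
/g/→/ɣ/: 1→3 (does not fall) — violation.
/ɣ/→/b/: 3→1 (falls) — ok.
/b/→/ð/: 1→3 (does not fall) — violation.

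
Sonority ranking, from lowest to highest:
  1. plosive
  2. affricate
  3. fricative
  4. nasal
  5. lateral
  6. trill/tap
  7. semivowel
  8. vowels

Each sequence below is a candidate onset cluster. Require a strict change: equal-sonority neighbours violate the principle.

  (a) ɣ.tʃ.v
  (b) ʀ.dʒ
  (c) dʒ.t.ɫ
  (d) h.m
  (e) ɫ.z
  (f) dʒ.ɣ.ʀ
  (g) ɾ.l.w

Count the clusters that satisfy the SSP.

2

(a) sonority 3-2-3: ill-formed.
(b) sonority 6-2: ill-formed.
(c) sonority 2-1-5: ill-formed.
(d) sonority 3-4: well-formed.
(e) sonority 5-3: ill-formed.
(f) sonority 2-3-6: well-formed.
(g) sonority 6-5-7: ill-formed.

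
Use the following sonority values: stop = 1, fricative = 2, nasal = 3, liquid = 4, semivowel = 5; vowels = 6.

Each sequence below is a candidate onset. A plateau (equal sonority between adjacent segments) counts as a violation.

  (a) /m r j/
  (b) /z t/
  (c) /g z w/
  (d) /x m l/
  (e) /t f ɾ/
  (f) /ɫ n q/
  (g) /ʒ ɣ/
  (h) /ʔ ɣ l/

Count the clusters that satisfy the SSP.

(a) 3-4-5 → obeys
(b) 2-1 → violates
(c) 1-2-5 → obeys
(d) 2-3-4 → obeys
(e) 1-2-4 → obeys
(f) 4-3-1 → violates
(g) 2-2 → violates
(h) 1-2-4 → obeys

5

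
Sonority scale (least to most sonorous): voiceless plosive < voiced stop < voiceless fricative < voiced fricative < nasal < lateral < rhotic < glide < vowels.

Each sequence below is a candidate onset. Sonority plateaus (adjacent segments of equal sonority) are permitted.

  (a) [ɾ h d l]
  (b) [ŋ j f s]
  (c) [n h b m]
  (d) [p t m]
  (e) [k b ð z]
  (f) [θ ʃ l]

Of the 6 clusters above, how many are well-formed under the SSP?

(a) sonority 7-3-2-6: ill-formed.
(b) sonority 5-8-3-3: ill-formed.
(c) sonority 5-3-2-5: ill-formed.
(d) sonority 1-1-5: well-formed.
(e) sonority 1-2-4-4: well-formed.
(f) sonority 3-3-6: well-formed.

3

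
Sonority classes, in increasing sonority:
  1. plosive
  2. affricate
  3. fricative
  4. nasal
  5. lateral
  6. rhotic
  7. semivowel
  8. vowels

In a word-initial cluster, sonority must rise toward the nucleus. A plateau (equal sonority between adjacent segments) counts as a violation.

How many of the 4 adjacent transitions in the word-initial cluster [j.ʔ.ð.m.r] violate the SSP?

1

/j/: semivowel = 7.
/ʔ/: plosive = 1.
/ð/: fricative = 3.
/m/: nasal = 4.
/r/: rhotic = 6.
/j/→/ʔ/: 7→1 (does not rise) — violation.
/ʔ/→/ð/: 1→3 (rises) — ok.
/ð/→/m/: 3→4 (rises) — ok.
/m/→/r/: 4→6 (rises) — ok.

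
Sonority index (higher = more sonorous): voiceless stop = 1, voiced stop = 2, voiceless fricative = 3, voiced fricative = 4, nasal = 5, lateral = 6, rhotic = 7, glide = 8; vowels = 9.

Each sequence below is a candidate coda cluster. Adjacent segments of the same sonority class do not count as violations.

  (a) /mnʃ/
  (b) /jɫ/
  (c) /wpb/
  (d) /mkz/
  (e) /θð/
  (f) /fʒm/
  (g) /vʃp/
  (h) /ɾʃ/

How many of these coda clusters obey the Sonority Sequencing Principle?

(a) /mnʃ/: profile 5-5-3 — obeys.
(b) /jɫ/: profile 8-6 — obeys.
(c) /wpb/: profile 8-1-2 — violates.
(d) /mkz/: profile 5-1-4 — violates.
(e) /θð/: profile 3-4 — violates.
(f) /fʒm/: profile 3-4-5 — violates.
(g) /vʃp/: profile 4-3-1 — obeys.
(h) /ɾʃ/: profile 7-3 — obeys.

4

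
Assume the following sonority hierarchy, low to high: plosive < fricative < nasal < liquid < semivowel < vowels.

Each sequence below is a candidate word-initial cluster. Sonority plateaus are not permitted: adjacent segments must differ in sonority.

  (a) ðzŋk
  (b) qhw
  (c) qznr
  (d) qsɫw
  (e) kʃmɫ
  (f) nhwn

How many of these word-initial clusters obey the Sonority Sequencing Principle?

(a) ðzŋk: profile 2-2-3-1 — violates.
(b) qhw: profile 1-2-5 — obeys.
(c) qznr: profile 1-2-3-4 — obeys.
(d) qsɫw: profile 1-2-4-5 — obeys.
(e) kʃmɫ: profile 1-2-3-4 — obeys.
(f) nhwn: profile 3-2-5-3 — violates.

4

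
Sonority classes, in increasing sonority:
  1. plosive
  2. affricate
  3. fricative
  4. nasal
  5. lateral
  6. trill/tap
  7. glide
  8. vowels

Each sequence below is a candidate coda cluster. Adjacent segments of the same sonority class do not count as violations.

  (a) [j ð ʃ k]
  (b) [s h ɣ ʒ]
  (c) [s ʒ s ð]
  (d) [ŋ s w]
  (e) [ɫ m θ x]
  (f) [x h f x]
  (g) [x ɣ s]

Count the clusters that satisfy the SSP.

6

(a) sonority 7-3-3-1: well-formed.
(b) sonority 3-3-3-3: well-formed.
(c) sonority 3-3-3-3: well-formed.
(d) sonority 4-3-7: ill-formed.
(e) sonority 5-4-3-3: well-formed.
(f) sonority 3-3-3-3: well-formed.
(g) sonority 3-3-3: well-formed.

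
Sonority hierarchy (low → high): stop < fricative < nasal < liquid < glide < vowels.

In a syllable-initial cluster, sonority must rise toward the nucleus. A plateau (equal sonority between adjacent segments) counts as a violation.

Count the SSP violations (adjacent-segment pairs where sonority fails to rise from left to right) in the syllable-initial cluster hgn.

1

/h/ is a fricative (sonority 2).
/g/ is a stop (sonority 1).
/n/ is a nasal (sonority 3).
/h/→/g/: 2→1 (does not rise) — violation.
/g/→/n/: 1→3 (rises) — ok.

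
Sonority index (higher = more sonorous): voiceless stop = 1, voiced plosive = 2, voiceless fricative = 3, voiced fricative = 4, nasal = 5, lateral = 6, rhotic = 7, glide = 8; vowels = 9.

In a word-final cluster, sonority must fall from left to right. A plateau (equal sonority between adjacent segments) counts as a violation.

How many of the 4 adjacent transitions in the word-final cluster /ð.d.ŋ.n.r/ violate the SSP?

/ð/ — voiced fricative, sonority 4.
/d/ — voiced plosive, sonority 2.
/ŋ/ — nasal, sonority 5.
/n/ — nasal, sonority 5.
/r/ — rhotic, sonority 7.
/ð/→/d/: 4→2 (falls) — ok.
/d/→/ŋ/: 2→5 (does not fall) — violation.
/ŋ/→/n/: 5→5 (plateau) — violation.
/n/→/r/: 5→7 (does not fall) — violation.

3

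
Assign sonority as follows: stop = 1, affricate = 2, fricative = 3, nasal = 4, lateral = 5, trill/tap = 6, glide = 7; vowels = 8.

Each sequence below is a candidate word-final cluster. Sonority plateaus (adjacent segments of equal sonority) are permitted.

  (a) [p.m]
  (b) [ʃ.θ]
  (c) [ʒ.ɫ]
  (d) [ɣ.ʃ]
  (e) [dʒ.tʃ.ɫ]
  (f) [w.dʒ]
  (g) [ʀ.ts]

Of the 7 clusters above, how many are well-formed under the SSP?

(a) sonority 1-4: ill-formed.
(b) sonority 3-3: well-formed.
(c) sonority 3-5: ill-formed.
(d) sonority 3-3: well-formed.
(e) sonority 2-2-5: ill-formed.
(f) sonority 7-2: well-formed.
(g) sonority 6-2: well-formed.

4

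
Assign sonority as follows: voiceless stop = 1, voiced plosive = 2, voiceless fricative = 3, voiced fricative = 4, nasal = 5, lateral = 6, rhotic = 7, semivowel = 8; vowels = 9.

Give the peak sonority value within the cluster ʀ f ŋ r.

7

/ʀ/: rhotic = 7.
/f/: voiceless fricative = 3.
/ŋ/: nasal = 5.
/r/: rhotic = 7.
The maximum is 7.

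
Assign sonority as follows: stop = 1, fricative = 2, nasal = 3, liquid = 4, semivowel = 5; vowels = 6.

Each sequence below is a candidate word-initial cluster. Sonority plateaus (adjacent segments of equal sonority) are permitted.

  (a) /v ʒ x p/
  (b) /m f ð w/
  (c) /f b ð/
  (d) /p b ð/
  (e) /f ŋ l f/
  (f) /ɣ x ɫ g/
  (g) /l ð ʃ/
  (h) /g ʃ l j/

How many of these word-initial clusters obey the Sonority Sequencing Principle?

2

(a) 2-2-2-1 → violates
(b) 3-2-2-5 → violates
(c) 2-1-2 → violates
(d) 1-1-2 → obeys
(e) 2-3-4-2 → violates
(f) 2-2-4-1 → violates
(g) 4-2-2 → violates
(h) 1-2-4-5 → obeys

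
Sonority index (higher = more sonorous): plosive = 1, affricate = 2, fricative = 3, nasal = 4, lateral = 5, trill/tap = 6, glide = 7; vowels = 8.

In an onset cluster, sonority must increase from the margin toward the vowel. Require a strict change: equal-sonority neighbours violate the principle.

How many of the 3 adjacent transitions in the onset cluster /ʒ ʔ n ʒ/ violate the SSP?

2

/ʒ/ — fricative, sonority 3.
/ʔ/ — plosive, sonority 1.
/n/ — nasal, sonority 4.
/ʒ/ — fricative, sonority 3.
/ʒ/→/ʔ/: 3→1 (does not rise) — violation.
/ʔ/→/n/: 1→4 (rises) — ok.
/n/→/ʒ/: 4→3 (does not rise) — violation.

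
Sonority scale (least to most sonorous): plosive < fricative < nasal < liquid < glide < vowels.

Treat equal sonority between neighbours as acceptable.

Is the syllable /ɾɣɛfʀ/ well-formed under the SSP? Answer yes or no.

no

Onset: /ɾ/ is a liquid (sonority 4), /ɣ/ is a fricative (sonority 2); then the nucleus /ɛ/ (sonority 6).
Onset profile 4-2-6 — does not rise throughout.
Coda: /f/ is a fricative (sonority 2), /ʀ/ is a liquid (sonority 4).
Coda profile 6-2-4 — does not fall throughout.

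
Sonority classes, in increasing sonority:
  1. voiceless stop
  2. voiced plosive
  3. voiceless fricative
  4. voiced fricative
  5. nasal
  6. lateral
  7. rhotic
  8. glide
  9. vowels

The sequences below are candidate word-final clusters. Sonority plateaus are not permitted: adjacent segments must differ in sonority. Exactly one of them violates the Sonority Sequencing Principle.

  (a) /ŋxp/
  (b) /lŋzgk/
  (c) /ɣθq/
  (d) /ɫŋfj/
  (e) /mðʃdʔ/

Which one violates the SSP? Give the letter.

(a) /ŋxp/: profile 5-3-1 — obeys.
(b) /lŋzgk/: profile 6-5-4-2-1 — obeys.
(c) /ɣθq/: profile 4-3-1 — obeys.
(d) /ɫŋfj/: profile 6-5-3-8 — violates.
(e) /mðʃdʔ/: profile 5-4-3-2-1 — obeys.

d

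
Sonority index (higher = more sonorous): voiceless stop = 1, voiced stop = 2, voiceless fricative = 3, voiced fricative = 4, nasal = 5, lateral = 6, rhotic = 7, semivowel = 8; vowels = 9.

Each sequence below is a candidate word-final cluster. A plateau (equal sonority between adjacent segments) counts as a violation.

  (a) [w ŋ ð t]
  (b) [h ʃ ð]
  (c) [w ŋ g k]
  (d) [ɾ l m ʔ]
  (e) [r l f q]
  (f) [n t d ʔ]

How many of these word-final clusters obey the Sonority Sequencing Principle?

(a) [w ŋ ð t]: profile 8-5-4-1 — obeys.
(b) [h ʃ ð]: profile 3-3-4 — violates.
(c) [w ŋ g k]: profile 8-5-2-1 — obeys.
(d) [ɾ l m ʔ]: profile 7-6-5-1 — obeys.
(e) [r l f q]: profile 7-6-3-1 — obeys.
(f) [n t d ʔ]: profile 5-1-2-1 — violates.

4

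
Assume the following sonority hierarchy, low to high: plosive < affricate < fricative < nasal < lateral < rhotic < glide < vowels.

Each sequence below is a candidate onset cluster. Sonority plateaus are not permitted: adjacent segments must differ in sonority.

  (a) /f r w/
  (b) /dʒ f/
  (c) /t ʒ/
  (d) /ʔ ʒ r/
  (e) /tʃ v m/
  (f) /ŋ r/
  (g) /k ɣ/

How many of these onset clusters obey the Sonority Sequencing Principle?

(a) sonority 3-6-7: well-formed.
(b) sonority 2-3: well-formed.
(c) sonority 1-3: well-formed.
(d) sonority 1-3-6: well-formed.
(e) sonority 2-3-4: well-formed.
(f) sonority 4-6: well-formed.
(g) sonority 1-3: well-formed.

7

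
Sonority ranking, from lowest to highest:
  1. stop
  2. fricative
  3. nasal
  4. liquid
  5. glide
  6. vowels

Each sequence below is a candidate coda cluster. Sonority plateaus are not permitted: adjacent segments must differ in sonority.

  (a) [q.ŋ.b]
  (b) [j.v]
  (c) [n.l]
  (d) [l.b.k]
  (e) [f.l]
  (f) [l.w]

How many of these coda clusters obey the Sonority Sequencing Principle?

1

(a) 1-3-1 → violates
(b) 5-2 → obeys
(c) 3-4 → violates
(d) 4-1-1 → violates
(e) 2-4 → violates
(f) 4-5 → violates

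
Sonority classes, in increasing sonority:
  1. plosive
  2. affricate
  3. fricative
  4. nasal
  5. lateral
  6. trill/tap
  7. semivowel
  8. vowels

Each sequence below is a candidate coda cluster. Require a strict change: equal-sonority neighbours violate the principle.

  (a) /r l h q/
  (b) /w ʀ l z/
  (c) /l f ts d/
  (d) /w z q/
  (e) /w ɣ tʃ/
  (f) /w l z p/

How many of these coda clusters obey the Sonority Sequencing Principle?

(a) sonority 6-5-3-1: well-formed.
(b) sonority 7-6-5-3: well-formed.
(c) sonority 5-3-2-1: well-formed.
(d) sonority 7-3-1: well-formed.
(e) sonority 7-3-2: well-formed.
(f) sonority 7-5-3-1: well-formed.

6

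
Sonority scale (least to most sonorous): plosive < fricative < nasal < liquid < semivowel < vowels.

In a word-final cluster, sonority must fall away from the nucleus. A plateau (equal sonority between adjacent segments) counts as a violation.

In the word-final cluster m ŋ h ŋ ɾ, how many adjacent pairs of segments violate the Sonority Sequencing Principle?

3

/m/: nasal = 3.
/ŋ/: nasal = 3.
/h/: fricative = 2.
/ŋ/: nasal = 3.
/ɾ/: liquid = 4.
/m/→/ŋ/: 3→3 (plateau) — violation.
/ŋ/→/h/: 3→2 (falls) — ok.
/h/→/ŋ/: 2→3 (does not fall) — violation.
/ŋ/→/ɾ/: 3→4 (does not fall) — violation.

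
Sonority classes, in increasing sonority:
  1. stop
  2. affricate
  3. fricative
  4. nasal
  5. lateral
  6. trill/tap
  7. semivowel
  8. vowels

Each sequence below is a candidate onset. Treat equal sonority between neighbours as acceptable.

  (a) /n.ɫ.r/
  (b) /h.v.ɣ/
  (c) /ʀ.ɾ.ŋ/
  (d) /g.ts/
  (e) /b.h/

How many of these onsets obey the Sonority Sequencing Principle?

(a) 4-5-6 → obeys
(b) 3-3-3 → obeys
(c) 6-6-4 → violates
(d) 1-2 → obeys
(e) 1-3 → obeys

4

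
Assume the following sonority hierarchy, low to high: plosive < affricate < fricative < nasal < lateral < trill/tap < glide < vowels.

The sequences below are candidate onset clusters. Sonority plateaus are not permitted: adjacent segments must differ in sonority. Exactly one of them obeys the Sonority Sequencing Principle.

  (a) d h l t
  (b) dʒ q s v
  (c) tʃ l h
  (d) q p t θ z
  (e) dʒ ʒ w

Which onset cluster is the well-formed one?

e

(a) sonority 1-3-5-1: ill-formed.
(b) sonority 2-1-3-3: ill-formed.
(c) sonority 2-5-3: ill-formed.
(d) sonority 1-1-1-3-3: ill-formed.
(e) sonority 2-3-7: well-formed.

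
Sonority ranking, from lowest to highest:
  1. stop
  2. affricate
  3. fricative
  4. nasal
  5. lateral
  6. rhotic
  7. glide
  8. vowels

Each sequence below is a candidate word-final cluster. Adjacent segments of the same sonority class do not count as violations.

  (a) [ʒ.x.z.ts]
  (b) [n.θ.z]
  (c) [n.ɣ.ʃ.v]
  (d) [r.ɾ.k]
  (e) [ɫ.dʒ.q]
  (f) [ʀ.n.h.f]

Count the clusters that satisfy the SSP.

6

(a) sonority 3-3-3-2: well-formed.
(b) sonority 4-3-3: well-formed.
(c) sonority 4-3-3-3: well-formed.
(d) sonority 6-6-1: well-formed.
(e) sonority 5-2-1: well-formed.
(f) sonority 6-4-3-3: well-formed.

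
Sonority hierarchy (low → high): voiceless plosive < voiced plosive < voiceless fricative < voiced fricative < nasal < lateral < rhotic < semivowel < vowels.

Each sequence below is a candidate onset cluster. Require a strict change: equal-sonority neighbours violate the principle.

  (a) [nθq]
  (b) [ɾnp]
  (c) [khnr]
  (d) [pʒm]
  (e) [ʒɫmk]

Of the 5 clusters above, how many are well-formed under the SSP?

2

(a) [nθq]: profile 5-3-1 — violates.
(b) [ɾnp]: profile 7-5-1 — violates.
(c) [khnr]: profile 1-3-5-7 — obeys.
(d) [pʒm]: profile 1-4-5 — obeys.
(e) [ʒɫmk]: profile 4-6-5-1 — violates.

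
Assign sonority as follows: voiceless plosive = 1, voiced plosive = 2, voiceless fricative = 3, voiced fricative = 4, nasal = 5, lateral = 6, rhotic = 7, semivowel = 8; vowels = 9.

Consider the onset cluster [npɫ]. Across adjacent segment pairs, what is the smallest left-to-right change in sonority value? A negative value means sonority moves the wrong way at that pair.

-4

/n/ is a nasal (sonority 5).
/p/ is a voiceless plosive (sonority 1).
/ɫ/ is a lateral (sonority 6).
/n/→/p/: change -4.
/p/→/ɫ/: change +5.
Minimum = -4.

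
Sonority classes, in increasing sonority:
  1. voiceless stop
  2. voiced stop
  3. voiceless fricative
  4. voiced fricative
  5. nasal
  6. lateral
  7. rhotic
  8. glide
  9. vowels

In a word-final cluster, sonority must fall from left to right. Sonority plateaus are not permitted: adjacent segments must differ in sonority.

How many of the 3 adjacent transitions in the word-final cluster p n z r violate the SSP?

/p/ is a voiceless stop (sonority 1).
/n/ is a nasal (sonority 5).
/z/ is a voiced fricative (sonority 4).
/r/ is a rhotic (sonority 7).
/p/→/n/: 1→5 (does not fall) — violation.
/n/→/z/: 5→4 (falls) — ok.
/z/→/r/: 4→7 (does not fall) — violation.

2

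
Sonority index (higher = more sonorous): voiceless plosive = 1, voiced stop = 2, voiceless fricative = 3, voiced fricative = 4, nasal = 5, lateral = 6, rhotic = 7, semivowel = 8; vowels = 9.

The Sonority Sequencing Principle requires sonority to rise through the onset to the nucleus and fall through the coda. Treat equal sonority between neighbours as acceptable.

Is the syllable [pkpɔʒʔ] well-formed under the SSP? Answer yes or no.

Onset: /p/ is a voiceless plosive (sonority 1), /k/ is a voiceless plosive (sonority 1), /p/ is a voiceless plosive (sonority 1); then the nucleus /ɔ/ (sonority 9).
Onset profile 1-1-1-9 — rises to the nucleus.
Coda: /ʒ/ is a voiced fricative (sonority 4), /ʔ/ is a voiceless plosive (sonority 1).
Coda profile 9-4-1 — falls from the nucleus.

yes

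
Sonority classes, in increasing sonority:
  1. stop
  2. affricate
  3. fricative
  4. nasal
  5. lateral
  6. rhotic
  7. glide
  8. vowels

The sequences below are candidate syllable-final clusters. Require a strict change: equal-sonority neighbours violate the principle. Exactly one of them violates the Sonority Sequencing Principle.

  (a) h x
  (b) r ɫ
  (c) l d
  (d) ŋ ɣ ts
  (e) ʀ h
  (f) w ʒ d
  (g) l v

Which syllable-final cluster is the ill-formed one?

a

(a) sonority 3-3: ill-formed.
(b) sonority 6-5: well-formed.
(c) sonority 5-1: well-formed.
(d) sonority 4-3-2: well-formed.
(e) sonority 6-3: well-formed.
(f) sonority 7-3-1: well-formed.
(g) sonority 5-3: well-formed.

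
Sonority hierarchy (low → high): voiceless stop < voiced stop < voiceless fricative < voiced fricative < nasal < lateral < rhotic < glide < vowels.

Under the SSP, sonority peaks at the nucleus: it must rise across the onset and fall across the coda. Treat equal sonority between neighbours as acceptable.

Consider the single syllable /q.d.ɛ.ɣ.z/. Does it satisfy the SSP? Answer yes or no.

yes

Onset: /q/ is a voiceless stop (sonority 1), /d/ is a voiced stop (sonority 2); then the nucleus /ɛ/ (sonority 9).
Onset profile 1-2-9 — rises to the nucleus.
Coda: /ɣ/ is a voiced fricative (sonority 4), /z/ is a voiced fricative (sonority 4).
Coda profile 9-4-4 — falls from the nucleus.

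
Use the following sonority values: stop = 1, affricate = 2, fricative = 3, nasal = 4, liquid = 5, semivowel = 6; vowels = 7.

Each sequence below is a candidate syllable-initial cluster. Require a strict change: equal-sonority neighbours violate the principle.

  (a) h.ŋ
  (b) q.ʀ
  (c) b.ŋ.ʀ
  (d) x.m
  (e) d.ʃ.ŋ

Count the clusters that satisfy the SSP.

(a) sonority 3-4: well-formed.
(b) sonority 1-5: well-formed.
(c) sonority 1-4-5: well-formed.
(d) sonority 3-4: well-formed.
(e) sonority 1-3-4: well-formed.

5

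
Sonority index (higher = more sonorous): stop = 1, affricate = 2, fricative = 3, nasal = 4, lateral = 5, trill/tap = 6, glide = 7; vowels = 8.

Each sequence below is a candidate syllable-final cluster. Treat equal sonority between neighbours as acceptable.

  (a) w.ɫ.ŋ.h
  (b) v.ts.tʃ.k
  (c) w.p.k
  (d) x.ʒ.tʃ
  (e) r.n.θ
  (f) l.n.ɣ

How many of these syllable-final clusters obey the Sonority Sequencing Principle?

(a) w.ɫ.ŋ.h: profile 7-5-4-3 — obeys.
(b) v.ts.tʃ.k: profile 3-2-2-1 — obeys.
(c) w.p.k: profile 7-1-1 — obeys.
(d) x.ʒ.tʃ: profile 3-3-2 — obeys.
(e) r.n.θ: profile 6-4-3 — obeys.
(f) l.n.ɣ: profile 5-4-3 — obeys.

6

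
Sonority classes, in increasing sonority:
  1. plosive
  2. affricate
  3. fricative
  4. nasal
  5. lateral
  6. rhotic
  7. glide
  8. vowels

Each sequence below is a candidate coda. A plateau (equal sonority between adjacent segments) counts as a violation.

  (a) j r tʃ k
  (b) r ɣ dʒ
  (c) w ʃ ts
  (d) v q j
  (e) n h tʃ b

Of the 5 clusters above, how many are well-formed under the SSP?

4

(a) 7-6-2-1 → obeys
(b) 6-3-2 → obeys
(c) 7-3-2 → obeys
(d) 3-1-7 → violates
(e) 4-3-2-1 → obeys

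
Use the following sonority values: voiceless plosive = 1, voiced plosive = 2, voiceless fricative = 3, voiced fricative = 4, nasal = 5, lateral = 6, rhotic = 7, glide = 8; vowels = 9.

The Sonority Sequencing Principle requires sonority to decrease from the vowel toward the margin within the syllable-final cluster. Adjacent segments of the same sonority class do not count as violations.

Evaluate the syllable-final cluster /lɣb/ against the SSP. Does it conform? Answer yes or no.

yes

/l/: lateral = 6.
/ɣ/: voiced fricative = 4.
/b/: voiced plosive = 2.
The profile 6-4-2 strictly falls, so the syllable-final cluster satisfies the SSP.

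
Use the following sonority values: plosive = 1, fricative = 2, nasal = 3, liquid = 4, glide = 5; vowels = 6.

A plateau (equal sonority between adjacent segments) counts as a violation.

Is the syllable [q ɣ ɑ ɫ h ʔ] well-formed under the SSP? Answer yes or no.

Onset: /q/ is a plosive (sonority 1), /ɣ/ is a fricative (sonority 2); then the nucleus /ɑ/ (sonority 6).
Onset profile 1-2-6 — rises to the nucleus.
Coda: /ɫ/ is a liquid (sonority 4), /h/ is a fricative (sonority 2), /ʔ/ is a plosive (sonority 1).
Coda profile 6-4-2-1 — falls from the nucleus.

yes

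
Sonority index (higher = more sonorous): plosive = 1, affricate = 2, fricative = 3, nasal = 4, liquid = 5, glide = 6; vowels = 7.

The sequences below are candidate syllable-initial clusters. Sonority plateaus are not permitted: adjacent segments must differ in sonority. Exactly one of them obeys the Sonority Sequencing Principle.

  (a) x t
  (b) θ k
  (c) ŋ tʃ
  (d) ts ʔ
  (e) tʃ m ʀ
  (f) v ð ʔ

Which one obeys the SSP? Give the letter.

(a) x t: profile 3-1 — violates.
(b) θ k: profile 3-1 — violates.
(c) ŋ tʃ: profile 4-2 — violates.
(d) ts ʔ: profile 2-1 — violates.
(e) tʃ m ʀ: profile 2-4-5 — obeys.
(f) v ð ʔ: profile 3-3-1 — violates.

e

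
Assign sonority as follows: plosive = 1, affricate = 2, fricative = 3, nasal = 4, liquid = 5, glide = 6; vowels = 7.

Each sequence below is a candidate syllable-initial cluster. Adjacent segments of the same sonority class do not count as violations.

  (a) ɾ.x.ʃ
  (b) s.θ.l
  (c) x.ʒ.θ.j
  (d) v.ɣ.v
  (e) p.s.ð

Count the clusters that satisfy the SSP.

(a) 5-3-3 → violates
(b) 3-3-5 → obeys
(c) 3-3-3-6 → obeys
(d) 3-3-3 → obeys
(e) 1-3-3 → obeys

4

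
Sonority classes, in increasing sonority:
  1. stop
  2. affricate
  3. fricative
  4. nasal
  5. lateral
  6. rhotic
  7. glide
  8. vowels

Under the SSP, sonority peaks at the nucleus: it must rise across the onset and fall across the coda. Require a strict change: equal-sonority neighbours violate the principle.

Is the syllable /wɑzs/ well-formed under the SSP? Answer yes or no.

no

Onset: /w/ is a glide (sonority 7); then the nucleus /ɑ/ (sonority 8).
Onset profile 7-8 — rises to the nucleus.
Coda: /z/ is a fricative (sonority 3), /s/ is a fricative (sonority 3).
Coda profile 8-3-3 — does not strictly fall throughout.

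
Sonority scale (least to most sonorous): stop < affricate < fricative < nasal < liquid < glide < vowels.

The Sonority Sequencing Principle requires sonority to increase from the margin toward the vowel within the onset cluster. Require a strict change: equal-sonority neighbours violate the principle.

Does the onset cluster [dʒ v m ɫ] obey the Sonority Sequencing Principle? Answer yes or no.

yes

/dʒ/ — affricate, sonority 2.
/v/ — fricative, sonority 3.
/m/ — nasal, sonority 4.
/ɫ/ — liquid, sonority 5.
The profile 2-3-4-5 strictly rises, so the onset cluster satisfies the SSP.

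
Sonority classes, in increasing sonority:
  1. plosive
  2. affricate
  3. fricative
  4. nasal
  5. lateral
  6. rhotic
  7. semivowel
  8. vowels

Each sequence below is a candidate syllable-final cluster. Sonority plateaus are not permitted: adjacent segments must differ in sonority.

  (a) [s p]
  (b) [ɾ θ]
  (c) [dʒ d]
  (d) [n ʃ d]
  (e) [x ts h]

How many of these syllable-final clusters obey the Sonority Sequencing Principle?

4

(a) sonority 3-1: well-formed.
(b) sonority 6-3: well-formed.
(c) sonority 2-1: well-formed.
(d) sonority 4-3-1: well-formed.
(e) sonority 3-2-3: ill-formed.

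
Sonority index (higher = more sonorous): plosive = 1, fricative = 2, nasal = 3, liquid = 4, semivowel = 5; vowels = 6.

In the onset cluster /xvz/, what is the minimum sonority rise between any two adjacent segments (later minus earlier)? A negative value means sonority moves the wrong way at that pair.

/x/ is a fricative (sonority 2).
/v/ is a fricative (sonority 2).
/z/ is a fricative (sonority 2).
/x/→/v/: change +0.
/v/→/z/: change +0.
Minimum = 0.

0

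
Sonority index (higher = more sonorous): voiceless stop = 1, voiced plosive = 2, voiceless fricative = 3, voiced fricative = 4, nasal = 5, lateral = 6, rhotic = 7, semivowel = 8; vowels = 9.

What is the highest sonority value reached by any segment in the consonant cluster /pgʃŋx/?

5

/p/ — voiceless stop, sonority 1.
/g/ — voiced plosive, sonority 2.
/ʃ/ — voiceless fricative, sonority 3.
/ŋ/ — nasal, sonority 5.
/x/ — voiceless fricative, sonority 3.
The maximum is 5.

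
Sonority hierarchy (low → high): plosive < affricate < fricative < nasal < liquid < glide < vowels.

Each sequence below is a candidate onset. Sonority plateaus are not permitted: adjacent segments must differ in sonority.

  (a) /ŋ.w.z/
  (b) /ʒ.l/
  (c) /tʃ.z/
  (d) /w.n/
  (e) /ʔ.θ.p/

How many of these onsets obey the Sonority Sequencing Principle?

(a) sonority 4-6-3: ill-formed.
(b) sonority 3-5: well-formed.
(c) sonority 2-3: well-formed.
(d) sonority 6-4: ill-formed.
(e) sonority 1-3-1: ill-formed.

2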